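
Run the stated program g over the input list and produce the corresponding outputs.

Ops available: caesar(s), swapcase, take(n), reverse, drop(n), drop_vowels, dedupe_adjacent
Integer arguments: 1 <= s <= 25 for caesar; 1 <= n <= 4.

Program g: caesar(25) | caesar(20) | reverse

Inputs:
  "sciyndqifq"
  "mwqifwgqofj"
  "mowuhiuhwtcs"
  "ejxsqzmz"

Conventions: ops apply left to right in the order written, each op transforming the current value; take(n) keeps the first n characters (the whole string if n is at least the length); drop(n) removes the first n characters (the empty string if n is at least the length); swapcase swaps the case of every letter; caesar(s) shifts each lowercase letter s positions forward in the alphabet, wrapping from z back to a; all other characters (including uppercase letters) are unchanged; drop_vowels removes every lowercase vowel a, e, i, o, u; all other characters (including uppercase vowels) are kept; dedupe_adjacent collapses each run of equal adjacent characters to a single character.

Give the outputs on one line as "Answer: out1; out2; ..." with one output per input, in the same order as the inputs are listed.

"jybjwgrbvl"; "cyhjzpybjpf"; "lvmpanbanphf"; "sfsjlqcx"

Execution, op by op:
  "sciyndqifq" -> "rbhxmcphep" -> "lvbrgwjbyj" -> "jybjwgrbvl"
  "mwqifwgqofj" -> "lvphevfpnei" -> "fpjbypzjhyc" -> "cyhjzpybjpf"
  "mowuhiuhwtcs" -> "lnvtghtgvsbr" -> "fhpnabnapmvl" -> "lvmpanbanphf"
  "ejxsqzmz" -> "diwrpyly" -> "xcqljsfs" -> "sfsjlqcx"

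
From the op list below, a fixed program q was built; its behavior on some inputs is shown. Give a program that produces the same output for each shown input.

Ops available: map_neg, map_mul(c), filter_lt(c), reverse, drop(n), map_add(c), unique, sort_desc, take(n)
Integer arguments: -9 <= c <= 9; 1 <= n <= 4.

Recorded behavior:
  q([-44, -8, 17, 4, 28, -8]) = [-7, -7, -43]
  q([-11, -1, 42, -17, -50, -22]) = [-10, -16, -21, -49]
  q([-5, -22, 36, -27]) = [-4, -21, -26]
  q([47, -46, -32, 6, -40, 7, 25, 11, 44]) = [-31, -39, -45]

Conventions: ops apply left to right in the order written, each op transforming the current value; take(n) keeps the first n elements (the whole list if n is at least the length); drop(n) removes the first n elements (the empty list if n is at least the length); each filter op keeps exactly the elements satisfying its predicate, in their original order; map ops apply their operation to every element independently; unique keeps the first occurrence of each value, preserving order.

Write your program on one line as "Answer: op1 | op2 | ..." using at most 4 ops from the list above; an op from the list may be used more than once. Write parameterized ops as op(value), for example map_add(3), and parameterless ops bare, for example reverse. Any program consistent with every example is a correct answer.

filter_lt(-3) | sort_desc | map_add(1)

Check, running the answer program on each example:
  [-44, -8, 17, 4, 28, -8] -> [-44, -8, -8] -> [-8, -8, -44] -> [-7, -7, -43]
  [-11, -1, 42, -17, -50, -22] -> [-11, -17, -50, -22] -> [-11, -17, -22, -50] -> [-10, -16, -21, -49]
  [-5, -22, 36, -27] -> [-5, -22, -27] -> [-5, -22, -27] -> [-4, -21, -26]
  [47, -46, -32, 6, -40, 7, 25, 11, 44] -> [-46, -32, -40] -> [-32, -40, -46] -> [-31, -39, -45]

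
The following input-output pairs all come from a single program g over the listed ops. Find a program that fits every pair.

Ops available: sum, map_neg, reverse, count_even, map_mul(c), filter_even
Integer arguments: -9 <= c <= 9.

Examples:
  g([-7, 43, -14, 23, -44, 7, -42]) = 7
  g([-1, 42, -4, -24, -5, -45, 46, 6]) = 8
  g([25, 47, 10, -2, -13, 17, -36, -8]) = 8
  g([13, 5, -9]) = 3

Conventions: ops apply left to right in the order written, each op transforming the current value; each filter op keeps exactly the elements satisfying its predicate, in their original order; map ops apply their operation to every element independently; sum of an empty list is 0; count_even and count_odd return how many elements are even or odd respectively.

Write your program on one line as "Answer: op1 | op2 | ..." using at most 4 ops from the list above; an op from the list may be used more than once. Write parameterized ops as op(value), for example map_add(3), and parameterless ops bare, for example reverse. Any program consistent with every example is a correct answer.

map_mul(-6) | map_mul(-2) | count_even

Check, running the answer program on each example:
  [-7, 43, -14, 23, -44, 7, -42] -> [42, -258, 84, -138, 264, -42, 252] -> [-84, 516, -168, 276, -528, 84, -504] -> 7
  [-1, 42, -4, -24, -5, -45, 46, 6] -> [6, -252, 24, 144, 30, 270, -276, -36] -> [-12, 504, -48, -288, -60, -540, 552, 72] -> 8
  [25, 47, 10, -2, -13, 17, -36, -8] -> [-150, -282, -60, 12, 78, -102, 216, 48] -> [300, 564, 120, -24, -156, 204, -432, -96] -> 8
  [13, 5, -9] -> [-78, -30, 54] -> [156, 60, -108] -> 3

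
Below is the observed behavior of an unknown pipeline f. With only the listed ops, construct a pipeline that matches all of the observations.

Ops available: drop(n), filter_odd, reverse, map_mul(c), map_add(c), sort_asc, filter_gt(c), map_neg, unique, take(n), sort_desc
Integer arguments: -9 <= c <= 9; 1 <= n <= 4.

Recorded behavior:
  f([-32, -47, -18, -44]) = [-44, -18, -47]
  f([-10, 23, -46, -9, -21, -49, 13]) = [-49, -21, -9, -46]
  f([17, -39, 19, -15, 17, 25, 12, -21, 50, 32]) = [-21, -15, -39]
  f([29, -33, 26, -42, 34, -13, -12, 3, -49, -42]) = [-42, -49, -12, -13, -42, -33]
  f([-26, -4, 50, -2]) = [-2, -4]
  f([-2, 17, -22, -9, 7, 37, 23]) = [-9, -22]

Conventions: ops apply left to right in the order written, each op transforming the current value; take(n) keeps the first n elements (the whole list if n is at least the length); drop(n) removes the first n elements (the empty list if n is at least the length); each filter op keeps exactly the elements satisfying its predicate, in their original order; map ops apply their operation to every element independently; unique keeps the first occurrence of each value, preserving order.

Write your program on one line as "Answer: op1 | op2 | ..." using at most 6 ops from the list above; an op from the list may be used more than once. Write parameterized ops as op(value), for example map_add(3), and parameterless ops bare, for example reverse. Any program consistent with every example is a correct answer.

map_neg | drop(1) | reverse | filter_gt(-2) | map_neg

Check, running the answer program on each example:
  [-32, -47, -18, -44] -> [32, 47, 18, 44] -> [47, 18, 44] -> [44, 18, 47] -> [44, 18, 47] -> [-44, -18, -47]
  [-10, 23, -46, -9, -21, -49, 13] -> [10, -23, 46, 9, 21, 49, -13] -> [-23, 46, 9, 21, 49, -13] -> [-13, 49, 21, 9, 46, -23] -> [49, 21, 9, 46] -> [-49, -21, -9, -46]
  [17, -39, 19, -15, 17, 25, 12, -21, 50, 32] -> [-17, 39, -19, 15, -17, -25, -12, 21, -50, -32] -> [39, -19, 15, -17, -25, -12, 21, -50, -32] -> [-32, -50, 21, -12, -25, -17, 15, -19, 39] -> [21, 15, 39] -> [-21, -15, -39]
  [29, -33, 26, -42, 34, -13, -12, 3, -49, -42] -> [-29, 33, -26, 42, -34, 13, 12, -3, 49, 42] -> [33, -26, 42, -34, 13, 12, -3, 49, 42] -> [42, 49, -3, 12, 13, -34, 42, -26, 33] -> [42, 49, 12, 13, 42, 33] -> [-42, -49, -12, -13, -42, -33]
  [-26, -4, 50, -2] -> [26, 4, -50, 2] -> [4, -50, 2] -> [2, -50, 4] -> [2, 4] -> [-2, -4]
  [-2, 17, -22, -9, 7, 37, 23] -> [2, -17, 22, 9, -7, -37, -23] -> [-17, 22, 9, -7, -37, -23] -> [-23, -37, -7, 9, 22, -17] -> [9, 22] -> [-9, -22]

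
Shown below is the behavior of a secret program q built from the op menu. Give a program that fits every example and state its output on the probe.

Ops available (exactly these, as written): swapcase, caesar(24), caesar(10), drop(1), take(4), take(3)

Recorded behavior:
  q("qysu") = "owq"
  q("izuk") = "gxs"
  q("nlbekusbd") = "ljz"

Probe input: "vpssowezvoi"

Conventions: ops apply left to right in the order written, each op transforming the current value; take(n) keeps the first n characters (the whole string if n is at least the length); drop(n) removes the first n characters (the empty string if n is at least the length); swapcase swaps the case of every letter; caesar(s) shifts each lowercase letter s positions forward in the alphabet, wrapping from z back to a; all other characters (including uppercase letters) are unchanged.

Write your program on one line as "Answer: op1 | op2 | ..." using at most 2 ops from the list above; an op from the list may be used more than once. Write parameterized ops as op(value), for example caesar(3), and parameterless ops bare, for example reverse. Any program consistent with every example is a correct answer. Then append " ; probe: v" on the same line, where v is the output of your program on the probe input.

take(3) | caesar(24) ; probe: "tnq"

Check, running the answer program on each example:
  "qysu" -> "qys" -> "owq"
  "izuk" -> "izu" -> "gxs"
  "nlbekusbd" -> "nlb" -> "ljz"
  probe: "vpssowezvoi" -> "vps" -> "tnq"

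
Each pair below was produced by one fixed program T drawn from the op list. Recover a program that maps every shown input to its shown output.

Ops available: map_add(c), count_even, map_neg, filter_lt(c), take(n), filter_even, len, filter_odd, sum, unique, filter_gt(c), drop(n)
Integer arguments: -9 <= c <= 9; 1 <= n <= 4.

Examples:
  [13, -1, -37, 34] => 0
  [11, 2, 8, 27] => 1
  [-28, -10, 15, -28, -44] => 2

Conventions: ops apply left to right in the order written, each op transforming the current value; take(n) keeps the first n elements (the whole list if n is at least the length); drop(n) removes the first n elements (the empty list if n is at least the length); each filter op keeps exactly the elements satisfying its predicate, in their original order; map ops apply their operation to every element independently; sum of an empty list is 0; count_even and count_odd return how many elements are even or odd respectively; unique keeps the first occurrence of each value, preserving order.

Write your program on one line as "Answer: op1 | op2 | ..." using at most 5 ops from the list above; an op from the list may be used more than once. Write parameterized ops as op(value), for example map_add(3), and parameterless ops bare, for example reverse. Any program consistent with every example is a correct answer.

map_add(2) | take(2) | filter_even | count_even

Check, running the answer program on each example:
  [13, -1, -37, 34] -> [15, 1, -35, 36] -> [15, 1] -> [] -> 0
  [11, 2, 8, 27] -> [13, 4, 10, 29] -> [13, 4] -> [4] -> 1
  [-28, -10, 15, -28, -44] -> [-26, -8, 17, -26, -42] -> [-26, -8] -> [-26, -8] -> 2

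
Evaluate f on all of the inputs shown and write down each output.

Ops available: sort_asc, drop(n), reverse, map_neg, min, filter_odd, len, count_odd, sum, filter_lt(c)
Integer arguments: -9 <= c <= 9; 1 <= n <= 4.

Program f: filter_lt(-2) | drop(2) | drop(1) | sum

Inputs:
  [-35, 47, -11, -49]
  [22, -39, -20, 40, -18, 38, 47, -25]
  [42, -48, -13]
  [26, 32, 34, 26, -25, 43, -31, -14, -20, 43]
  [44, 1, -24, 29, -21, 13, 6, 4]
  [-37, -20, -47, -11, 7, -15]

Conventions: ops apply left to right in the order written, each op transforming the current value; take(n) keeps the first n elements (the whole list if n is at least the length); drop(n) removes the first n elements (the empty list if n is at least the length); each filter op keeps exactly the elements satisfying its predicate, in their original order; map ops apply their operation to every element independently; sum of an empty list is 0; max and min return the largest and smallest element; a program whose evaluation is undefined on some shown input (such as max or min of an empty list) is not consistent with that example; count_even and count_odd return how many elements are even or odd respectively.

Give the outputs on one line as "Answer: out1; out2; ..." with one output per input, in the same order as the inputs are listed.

Execution, op by op:
  [-35, 47, -11, -49] -> [-35, -11, -49] -> [-49] -> [] -> 0
  [22, -39, -20, 40, -18, 38, 47, -25] -> [-39, -20, -18, -25] -> [-18, -25] -> [-25] -> -25
  [42, -48, -13] -> [-48, -13] -> [] -> [] -> 0
  [26, 32, 34, 26, -25, 43, -31, -14, -20, 43] -> [-25, -31, -14, -20] -> [-14, -20] -> [-20] -> -20
  [44, 1, -24, 29, -21, 13, 6, 4] -> [-24, -21] -> [] -> [] -> 0
  [-37, -20, -47, -11, 7, -15] -> [-37, -20, -47, -11, -15] -> [-47, -11, -15] -> [-11, -15] -> -26

0; -25; 0; -20; 0; -26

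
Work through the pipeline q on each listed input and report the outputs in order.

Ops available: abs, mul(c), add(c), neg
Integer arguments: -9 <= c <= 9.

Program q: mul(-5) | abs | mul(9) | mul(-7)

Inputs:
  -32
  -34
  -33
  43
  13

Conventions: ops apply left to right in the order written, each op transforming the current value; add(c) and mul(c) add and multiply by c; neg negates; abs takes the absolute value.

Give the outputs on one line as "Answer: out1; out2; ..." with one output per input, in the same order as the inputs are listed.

-10080; -10710; -10395; -13545; -4095

Execution, op by op:
  -32 -> 160 -> 160 -> 1440 -> -10080
  -34 -> 170 -> 170 -> 1530 -> -10710
  -33 -> 165 -> 165 -> 1485 -> -10395
  43 -> -215 -> 215 -> 1935 -> -13545
  13 -> -65 -> 65 -> 585 -> -4095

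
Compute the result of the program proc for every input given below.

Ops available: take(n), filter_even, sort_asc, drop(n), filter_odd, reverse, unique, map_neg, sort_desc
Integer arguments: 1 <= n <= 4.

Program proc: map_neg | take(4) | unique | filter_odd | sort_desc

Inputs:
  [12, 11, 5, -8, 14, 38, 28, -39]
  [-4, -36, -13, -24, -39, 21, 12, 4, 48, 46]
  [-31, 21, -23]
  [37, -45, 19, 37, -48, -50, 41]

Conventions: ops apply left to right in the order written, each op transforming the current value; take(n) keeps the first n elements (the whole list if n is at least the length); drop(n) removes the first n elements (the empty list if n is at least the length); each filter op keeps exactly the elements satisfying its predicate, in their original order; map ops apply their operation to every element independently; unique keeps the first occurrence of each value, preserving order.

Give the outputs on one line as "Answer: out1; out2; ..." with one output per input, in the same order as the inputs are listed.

Execution, op by op:
  [12, 11, 5, -8, 14, 38, 28, -39] -> [-12, -11, -5, 8, -14, -38, -28, 39] -> [-12, -11, -5, 8] -> [-12, -11, -5, 8] -> [-11, -5] -> [-5, -11]
  [-4, -36, -13, -24, -39, 21, 12, 4, 48, 46] -> [4, 36, 13, 24, 39, -21, -12, -4, -48, -46] -> [4, 36, 13, 24] -> [4, 36, 13, 24] -> [13] -> [13]
  [-31, 21, -23] -> [31, -21, 23] -> [31, -21, 23] -> [31, -21, 23] -> [31, -21, 23] -> [31, 23, -21]
  [37, -45, 19, 37, -48, -50, 41] -> [-37, 45, -19, -37, 48, 50, -41] -> [-37, 45, -19, -37] -> [-37, 45, -19] -> [-37, 45, -19] -> [45, -19, -37]

[-5, -11]; [13]; [31, 23, -21]; [45, -19, -37]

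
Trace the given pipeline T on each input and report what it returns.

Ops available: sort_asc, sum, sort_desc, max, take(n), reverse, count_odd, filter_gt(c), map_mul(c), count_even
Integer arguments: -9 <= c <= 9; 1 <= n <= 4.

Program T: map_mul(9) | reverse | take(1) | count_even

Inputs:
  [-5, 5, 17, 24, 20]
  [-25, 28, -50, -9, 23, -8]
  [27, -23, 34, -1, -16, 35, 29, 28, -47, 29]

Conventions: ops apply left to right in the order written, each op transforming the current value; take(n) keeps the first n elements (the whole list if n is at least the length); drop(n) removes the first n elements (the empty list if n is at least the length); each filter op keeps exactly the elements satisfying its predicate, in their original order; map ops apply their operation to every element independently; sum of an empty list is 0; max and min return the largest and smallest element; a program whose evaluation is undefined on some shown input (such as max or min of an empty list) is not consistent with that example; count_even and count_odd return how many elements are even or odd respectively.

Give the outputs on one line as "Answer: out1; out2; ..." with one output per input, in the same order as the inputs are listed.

Execution, op by op:
  [-5, 5, 17, 24, 20] -> [-45, 45, 153, 216, 180] -> [180, 216, 153, 45, -45] -> [180] -> 1
  [-25, 28, -50, -9, 23, -8] -> [-225, 252, -450, -81, 207, -72] -> [-72, 207, -81, -450, 252, -225] -> [-72] -> 1
  [27, -23, 34, -1, -16, 35, 29, 28, -47, 29] -> [243, -207, 306, -9, -144, 315, 261, 252, -423, 261] -> [261, -423, 252, 261, 315, -144, -9, 306, -207, 243] -> [261] -> 0

1; 1; 0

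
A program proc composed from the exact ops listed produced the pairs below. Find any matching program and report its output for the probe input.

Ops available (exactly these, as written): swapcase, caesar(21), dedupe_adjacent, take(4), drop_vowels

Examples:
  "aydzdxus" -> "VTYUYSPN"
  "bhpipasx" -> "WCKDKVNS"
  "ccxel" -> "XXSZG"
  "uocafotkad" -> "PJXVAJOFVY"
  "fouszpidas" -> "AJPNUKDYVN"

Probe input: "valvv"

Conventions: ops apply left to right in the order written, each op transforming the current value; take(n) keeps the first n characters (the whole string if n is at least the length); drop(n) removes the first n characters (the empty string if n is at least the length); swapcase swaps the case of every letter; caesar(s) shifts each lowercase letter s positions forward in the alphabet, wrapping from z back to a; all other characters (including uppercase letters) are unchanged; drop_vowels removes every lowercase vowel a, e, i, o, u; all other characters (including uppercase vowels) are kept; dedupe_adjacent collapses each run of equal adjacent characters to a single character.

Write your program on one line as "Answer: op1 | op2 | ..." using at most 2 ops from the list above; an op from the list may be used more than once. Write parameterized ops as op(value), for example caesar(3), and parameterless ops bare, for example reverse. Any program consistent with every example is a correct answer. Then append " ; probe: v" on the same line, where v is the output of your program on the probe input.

caesar(21) | swapcase ; probe: "QVGQQ"

Check, running the answer program on each example:
  "aydzdxus" -> "vtyuyspn" -> "VTYUYSPN"
  "bhpipasx" -> "wckdkvns" -> "WCKDKVNS"
  "ccxel" -> "xxszg" -> "XXSZG"
  "uocafotkad" -> "pjxvajofvy" -> "PJXVAJOFVY"
  "fouszpidas" -> "ajpnukdyvn" -> "AJPNUKDYVN"
  probe: "valvv" -> "qvgqq" -> "QVGQQ"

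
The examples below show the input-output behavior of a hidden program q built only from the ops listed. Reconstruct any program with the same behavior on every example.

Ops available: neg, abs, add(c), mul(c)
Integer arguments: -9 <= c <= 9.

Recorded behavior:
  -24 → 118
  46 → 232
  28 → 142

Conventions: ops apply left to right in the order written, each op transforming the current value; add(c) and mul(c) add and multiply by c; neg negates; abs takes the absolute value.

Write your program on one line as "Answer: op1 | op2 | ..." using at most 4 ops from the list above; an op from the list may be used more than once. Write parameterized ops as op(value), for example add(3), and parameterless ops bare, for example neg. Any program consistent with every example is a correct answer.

mul(-5) | add(-2) | abs

Check, running the answer program on each example:
  -24 -> 120 -> 118 -> 118
  46 -> -230 -> -232 -> 232
  28 -> -140 -> -142 -> 142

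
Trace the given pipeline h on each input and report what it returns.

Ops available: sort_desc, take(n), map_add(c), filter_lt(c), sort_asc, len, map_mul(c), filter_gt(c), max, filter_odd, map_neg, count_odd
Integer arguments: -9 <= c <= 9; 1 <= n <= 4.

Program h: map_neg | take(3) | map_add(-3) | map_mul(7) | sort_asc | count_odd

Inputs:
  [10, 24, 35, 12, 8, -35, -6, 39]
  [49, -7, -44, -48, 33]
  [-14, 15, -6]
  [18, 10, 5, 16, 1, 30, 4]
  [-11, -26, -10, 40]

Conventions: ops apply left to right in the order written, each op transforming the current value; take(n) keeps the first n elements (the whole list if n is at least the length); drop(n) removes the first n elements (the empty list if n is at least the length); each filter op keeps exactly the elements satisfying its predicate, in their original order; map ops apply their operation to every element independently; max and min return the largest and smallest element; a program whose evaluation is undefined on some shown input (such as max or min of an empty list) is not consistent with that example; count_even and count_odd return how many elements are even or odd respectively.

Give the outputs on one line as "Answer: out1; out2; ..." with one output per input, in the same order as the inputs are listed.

Execution, op by op:
  [10, 24, 35, 12, 8, -35, -6, 39] -> [-10, -24, -35, -12, -8, 35, 6, -39] -> [-10, -24, -35] -> [-13, -27, -38] -> [-91, -189, -266] -> [-266, -189, -91] -> 2
  [49, -7, -44, -48, 33] -> [-49, 7, 44, 48, -33] -> [-49, 7, 44] -> [-52, 4, 41] -> [-364, 28, 287] -> [-364, 28, 287] -> 1
  [-14, 15, -6] -> [14, -15, 6] -> [14, -15, 6] -> [11, -18, 3] -> [77, -126, 21] -> [-126, 21, 77] -> 2
  [18, 10, 5, 16, 1, 30, 4] -> [-18, -10, -5, -16, -1, -30, -4] -> [-18, -10, -5] -> [-21, -13, -8] -> [-147, -91, -56] -> [-147, -91, -56] -> 2
  [-11, -26, -10, 40] -> [11, 26, 10, -40] -> [11, 26, 10] -> [8, 23, 7] -> [56, 161, 49] -> [49, 56, 161] -> 2

2; 1; 2; 2; 2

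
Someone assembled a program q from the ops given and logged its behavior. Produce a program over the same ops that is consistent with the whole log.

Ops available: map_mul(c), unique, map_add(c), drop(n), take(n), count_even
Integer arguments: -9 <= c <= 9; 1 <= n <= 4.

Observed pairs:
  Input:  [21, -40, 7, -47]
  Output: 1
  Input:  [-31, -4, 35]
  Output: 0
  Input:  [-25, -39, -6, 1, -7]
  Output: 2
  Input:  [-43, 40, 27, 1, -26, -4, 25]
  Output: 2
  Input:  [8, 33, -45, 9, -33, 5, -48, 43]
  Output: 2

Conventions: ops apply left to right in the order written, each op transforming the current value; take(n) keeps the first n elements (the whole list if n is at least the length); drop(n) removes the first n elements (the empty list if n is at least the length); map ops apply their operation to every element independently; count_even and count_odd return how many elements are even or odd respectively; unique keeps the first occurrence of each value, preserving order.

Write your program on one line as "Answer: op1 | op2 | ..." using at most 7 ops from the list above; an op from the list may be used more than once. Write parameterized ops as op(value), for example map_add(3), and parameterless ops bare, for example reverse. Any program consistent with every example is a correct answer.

map_add(-4) | map_mul(-6) | drop(3) | map_mul(6) | take(2) | count_even

Check, running the answer program on each example:
  [21, -40, 7, -47] -> [17, -44, 3, -51] -> [-102, 264, -18, 306] -> [306] -> [1836] -> [1836] -> 1
  [-31, -4, 35] -> [-35, -8, 31] -> [210, 48, -186] -> [] -> [] -> [] -> 0
  [-25, -39, -6, 1, -7] -> [-29, -43, -10, -3, -11] -> [174, 258, 60, 18, 66] -> [18, 66] -> [108, 396] -> [108, 396] -> 2
  [-43, 40, 27, 1, -26, -4, 25] -> [-47, 36, 23, -3, -30, -8, 21] -> [282, -216, -138, 18, 180, 48, -126] -> [18, 180, 48, -126] -> [108, 1080, 288, -756] -> [108, 1080] -> 2
  [8, 33, -45, 9, -33, 5, -48, 43] -> [4, 29, -49, 5, -37, 1, -52, 39] -> [-24, -174, 294, -30, 222, -6, 312, -234] -> [-30, 222, -6, 312, -234] -> [-180, 1332, -36, 1872, -1404] -> [-180, 1332] -> 2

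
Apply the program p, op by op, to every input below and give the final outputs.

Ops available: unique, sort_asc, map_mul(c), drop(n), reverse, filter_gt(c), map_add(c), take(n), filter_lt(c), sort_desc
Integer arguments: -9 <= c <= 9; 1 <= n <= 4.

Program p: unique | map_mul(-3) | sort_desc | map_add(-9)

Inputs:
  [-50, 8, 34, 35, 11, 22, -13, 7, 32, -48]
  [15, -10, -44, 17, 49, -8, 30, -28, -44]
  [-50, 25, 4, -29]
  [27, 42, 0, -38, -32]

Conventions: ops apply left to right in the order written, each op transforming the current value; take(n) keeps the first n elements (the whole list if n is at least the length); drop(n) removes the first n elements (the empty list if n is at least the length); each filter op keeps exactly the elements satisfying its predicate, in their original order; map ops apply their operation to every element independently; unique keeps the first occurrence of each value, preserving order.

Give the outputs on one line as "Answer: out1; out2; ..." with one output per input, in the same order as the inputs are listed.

Execution, op by op:
  [-50, 8, 34, 35, 11, 22, -13, 7, 32, -48] -> [-50, 8, 34, 35, 11, 22, -13, 7, 32, -48] -> [150, -24, -102, -105, -33, -66, 39, -21, -96, 144] -> [150, 144, 39, -21, -24, -33, -66, -96, -102, -105] -> [141, 135, 30, -30, -33, -42, -75, -105, -111, -114]
  [15, -10, -44, 17, 49, -8, 30, -28, -44] -> [15, -10, -44, 17, 49, -8, 30, -28] -> [-45, 30, 132, -51, -147, 24, -90, 84] -> [132, 84, 30, 24, -45, -51, -90, -147] -> [123, 75, 21, 15, -54, -60, -99, -156]
  [-50, 25, 4, -29] -> [-50, 25, 4, -29] -> [150, -75, -12, 87] -> [150, 87, -12, -75] -> [141, 78, -21, -84]
  [27, 42, 0, -38, -32] -> [27, 42, 0, -38, -32] -> [-81, -126, 0, 114, 96] -> [114, 96, 0, -81, -126] -> [105, 87, -9, -90, -135]

[141, 135, 30, -30, -33, -42, -75, -105, -111, -114]; [123, 75, 21, 15, -54, -60, -99, -156]; [141, 78, -21, -84]; [105, 87, -9, -90, -135]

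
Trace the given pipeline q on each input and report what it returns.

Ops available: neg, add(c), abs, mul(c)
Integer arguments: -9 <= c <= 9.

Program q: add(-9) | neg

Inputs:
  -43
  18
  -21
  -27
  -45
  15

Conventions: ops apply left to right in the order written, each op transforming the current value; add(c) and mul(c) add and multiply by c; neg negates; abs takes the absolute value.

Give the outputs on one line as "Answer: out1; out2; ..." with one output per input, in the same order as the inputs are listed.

Execution, op by op:
  -43 -> -52 -> 52
  18 -> 9 -> -9
  -21 -> -30 -> 30
  -27 -> -36 -> 36
  -45 -> -54 -> 54
  15 -> 6 -> -6

52; -9; 30; 36; 54; -6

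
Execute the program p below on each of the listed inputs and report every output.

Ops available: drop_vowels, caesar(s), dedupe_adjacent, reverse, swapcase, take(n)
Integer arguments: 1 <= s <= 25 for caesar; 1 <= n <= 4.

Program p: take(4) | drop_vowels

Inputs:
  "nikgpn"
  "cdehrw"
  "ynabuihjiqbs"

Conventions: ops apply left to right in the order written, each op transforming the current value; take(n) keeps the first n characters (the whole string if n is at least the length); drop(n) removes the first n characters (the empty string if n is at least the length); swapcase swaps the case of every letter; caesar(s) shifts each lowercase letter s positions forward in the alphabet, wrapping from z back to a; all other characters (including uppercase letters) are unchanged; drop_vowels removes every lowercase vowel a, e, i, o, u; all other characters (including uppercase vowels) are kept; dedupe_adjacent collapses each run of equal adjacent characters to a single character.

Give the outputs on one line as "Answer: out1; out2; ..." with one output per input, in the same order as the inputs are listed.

"nkg"; "cdh"; "ynb"

Execution, op by op:
  "nikgpn" -> "nikg" -> "nkg"
  "cdehrw" -> "cdeh" -> "cdh"
  "ynabuihjiqbs" -> "ynab" -> "ynb"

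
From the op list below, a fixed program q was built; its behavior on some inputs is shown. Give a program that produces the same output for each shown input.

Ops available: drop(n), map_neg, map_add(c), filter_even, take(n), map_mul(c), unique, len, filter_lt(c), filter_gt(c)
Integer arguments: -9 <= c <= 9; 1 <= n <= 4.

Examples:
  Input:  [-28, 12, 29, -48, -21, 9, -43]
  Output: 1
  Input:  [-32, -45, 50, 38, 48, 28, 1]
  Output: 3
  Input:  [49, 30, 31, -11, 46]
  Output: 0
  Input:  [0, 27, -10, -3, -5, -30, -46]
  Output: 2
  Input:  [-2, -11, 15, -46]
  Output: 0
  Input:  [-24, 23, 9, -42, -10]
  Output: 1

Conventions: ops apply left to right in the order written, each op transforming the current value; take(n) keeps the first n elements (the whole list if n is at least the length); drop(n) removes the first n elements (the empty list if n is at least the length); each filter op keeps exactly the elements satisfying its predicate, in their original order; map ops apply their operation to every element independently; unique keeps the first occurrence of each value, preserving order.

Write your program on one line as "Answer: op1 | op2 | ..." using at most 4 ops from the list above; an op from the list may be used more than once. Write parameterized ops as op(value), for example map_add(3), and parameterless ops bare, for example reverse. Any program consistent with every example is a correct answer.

filter_even | drop(2) | len

Check, running the answer program on each example:
  [-28, 12, 29, -48, -21, 9, -43] -> [-28, 12, -48] -> [-48] -> 1
  [-32, -45, 50, 38, 48, 28, 1] -> [-32, 50, 38, 48, 28] -> [38, 48, 28] -> 3
  [49, 30, 31, -11, 46] -> [30, 46] -> [] -> 0
  [0, 27, -10, -3, -5, -30, -46] -> [0, -10, -30, -46] -> [-30, -46] -> 2
  [-2, -11, 15, -46] -> [-2, -46] -> [] -> 0
  [-24, 23, 9, -42, -10] -> [-24, -42, -10] -> [-10] -> 1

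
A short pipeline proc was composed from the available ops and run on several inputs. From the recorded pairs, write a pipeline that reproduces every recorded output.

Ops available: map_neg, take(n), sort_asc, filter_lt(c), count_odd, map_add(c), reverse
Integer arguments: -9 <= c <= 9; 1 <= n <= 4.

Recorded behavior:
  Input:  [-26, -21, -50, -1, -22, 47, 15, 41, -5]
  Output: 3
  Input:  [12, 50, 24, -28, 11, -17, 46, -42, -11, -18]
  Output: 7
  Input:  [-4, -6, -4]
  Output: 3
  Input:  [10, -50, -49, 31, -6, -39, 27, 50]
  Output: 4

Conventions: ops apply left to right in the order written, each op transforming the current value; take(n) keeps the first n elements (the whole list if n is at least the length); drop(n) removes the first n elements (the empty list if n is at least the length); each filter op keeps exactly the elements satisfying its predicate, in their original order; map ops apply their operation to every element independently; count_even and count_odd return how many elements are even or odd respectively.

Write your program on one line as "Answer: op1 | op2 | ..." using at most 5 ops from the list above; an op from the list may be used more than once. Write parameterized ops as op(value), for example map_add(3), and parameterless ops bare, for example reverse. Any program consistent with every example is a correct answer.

reverse | sort_asc | map_add(-2) | map_add(-3) | count_odd

Check, running the answer program on each example:
  [-26, -21, -50, -1, -22, 47, 15, 41, -5] -> [-5, 41, 15, 47, -22, -1, -50, -21, -26] -> [-50, -26, -22, -21, -5, -1, 15, 41, 47] -> [-52, -28, -24, -23, -7, -3, 13, 39, 45] -> [-55, -31, -27, -26, -10, -6, 10, 36, 42] -> 3
  [12, 50, 24, -28, 11, -17, 46, -42, -11, -18] -> [-18, -11, -42, 46, -17, 11, -28, 24, 50, 12] -> [-42, -28, -18, -17, -11, 11, 12, 24, 46, 50] -> [-44, -30, -20, -19, -13, 9, 10, 22, 44, 48] -> [-47, -33, -23, -22, -16, 6, 7, 19, 41, 45] -> 7
  [-4, -6, -4] -> [-4, -6, -4] -> [-6, -4, -4] -> [-8, -6, -6] -> [-11, -9, -9] -> 3
  [10, -50, -49, 31, -6, -39, 27, 50] -> [50, 27, -39, -6, 31, -49, -50, 10] -> [-50, -49, -39, -6, 10, 27, 31, 50] -> [-52, -51, -41, -8, 8, 25, 29, 48] -> [-55, -54, -44, -11, 5, 22, 26, 45] -> 4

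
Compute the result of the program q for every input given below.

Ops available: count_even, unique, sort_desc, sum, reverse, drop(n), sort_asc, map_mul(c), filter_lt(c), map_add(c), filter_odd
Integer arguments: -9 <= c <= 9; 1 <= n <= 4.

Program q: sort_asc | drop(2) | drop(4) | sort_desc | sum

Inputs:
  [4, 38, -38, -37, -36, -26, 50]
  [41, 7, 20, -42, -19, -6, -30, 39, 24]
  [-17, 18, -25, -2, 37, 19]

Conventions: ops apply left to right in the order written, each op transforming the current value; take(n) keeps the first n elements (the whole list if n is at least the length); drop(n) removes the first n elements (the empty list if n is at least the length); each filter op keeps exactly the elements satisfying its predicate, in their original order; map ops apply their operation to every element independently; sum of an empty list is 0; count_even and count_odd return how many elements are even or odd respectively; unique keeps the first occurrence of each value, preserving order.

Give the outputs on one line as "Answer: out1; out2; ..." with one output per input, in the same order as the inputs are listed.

Execution, op by op:
  [4, 38, -38, -37, -36, -26, 50] -> [-38, -37, -36, -26, 4, 38, 50] -> [-36, -26, 4, 38, 50] -> [50] -> [50] -> 50
  [41, 7, 20, -42, -19, -6, -30, 39, 24] -> [-42, -30, -19, -6, 7, 20, 24, 39, 41] -> [-19, -6, 7, 20, 24, 39, 41] -> [24, 39, 41] -> [41, 39, 24] -> 104
  [-17, 18, -25, -2, 37, 19] -> [-25, -17, -2, 18, 19, 37] -> [-2, 18, 19, 37] -> [] -> [] -> 0

50; 104; 0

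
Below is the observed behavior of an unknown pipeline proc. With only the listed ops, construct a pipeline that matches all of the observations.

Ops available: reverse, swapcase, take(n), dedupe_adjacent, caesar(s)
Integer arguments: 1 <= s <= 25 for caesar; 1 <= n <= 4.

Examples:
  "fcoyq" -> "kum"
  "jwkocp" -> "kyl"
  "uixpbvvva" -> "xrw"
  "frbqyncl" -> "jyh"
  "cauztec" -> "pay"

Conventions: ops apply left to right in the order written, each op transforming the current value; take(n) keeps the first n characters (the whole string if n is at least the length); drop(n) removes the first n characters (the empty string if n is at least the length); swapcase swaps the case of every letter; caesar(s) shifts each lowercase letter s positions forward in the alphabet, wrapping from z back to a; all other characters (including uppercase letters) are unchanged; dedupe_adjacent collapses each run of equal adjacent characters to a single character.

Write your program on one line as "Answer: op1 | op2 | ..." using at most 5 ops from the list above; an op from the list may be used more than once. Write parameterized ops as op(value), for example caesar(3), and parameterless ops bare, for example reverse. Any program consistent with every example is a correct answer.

dedupe_adjacent | reverse | take(3) | caesar(22) | reverse

Check, running the answer program on each example:
  "fcoyq" -> "fcoyq" -> "qyocf" -> "qyo" -> "muk" -> "kum"
  "jwkocp" -> "jwkocp" -> "pcokwj" -> "pco" -> "lyk" -> "kyl"
  "uixpbvvva" -> "uixpbva" -> "avbpxiu" -> "avb" -> "wrx" -> "xrw"
  "frbqyncl" -> "frbqyncl" -> "lcnyqbrf" -> "lcn" -> "hyj" -> "jyh"
  "cauztec" -> "cauztec" -> "cetzuac" -> "cet" -> "yap" -> "pay"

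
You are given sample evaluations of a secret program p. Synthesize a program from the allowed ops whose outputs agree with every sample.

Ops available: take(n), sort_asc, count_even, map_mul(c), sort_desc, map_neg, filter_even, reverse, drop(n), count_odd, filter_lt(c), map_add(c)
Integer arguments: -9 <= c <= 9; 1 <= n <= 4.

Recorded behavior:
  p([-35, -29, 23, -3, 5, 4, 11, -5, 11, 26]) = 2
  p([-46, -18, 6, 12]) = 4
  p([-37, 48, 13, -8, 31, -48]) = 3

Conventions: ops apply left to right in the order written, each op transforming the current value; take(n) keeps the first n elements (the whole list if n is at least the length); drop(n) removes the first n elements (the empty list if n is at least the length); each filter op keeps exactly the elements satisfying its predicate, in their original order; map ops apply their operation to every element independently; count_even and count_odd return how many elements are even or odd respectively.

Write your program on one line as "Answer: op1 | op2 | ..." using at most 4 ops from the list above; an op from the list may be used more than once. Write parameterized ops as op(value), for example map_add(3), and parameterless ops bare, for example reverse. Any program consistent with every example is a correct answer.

reverse | map_add(-9) | sort_asc | count_odd

Check, running the answer program on each example:
  [-35, -29, 23, -3, 5, 4, 11, -5, 11, 26] -> [26, 11, -5, 11, 4, 5, -3, 23, -29, -35] -> [17, 2, -14, 2, -5, -4, -12, 14, -38, -44] -> [-44, -38, -14, -12, -5, -4, 2, 2, 14, 17] -> 2
  [-46, -18, 6, 12] -> [12, 6, -18, -46] -> [3, -3, -27, -55] -> [-55, -27, -3, 3] -> 4
  [-37, 48, 13, -8, 31, -48] -> [-48, 31, -8, 13, 48, -37] -> [-57, 22, -17, 4, 39, -46] -> [-57, -46, -17, 4, 22, 39] -> 3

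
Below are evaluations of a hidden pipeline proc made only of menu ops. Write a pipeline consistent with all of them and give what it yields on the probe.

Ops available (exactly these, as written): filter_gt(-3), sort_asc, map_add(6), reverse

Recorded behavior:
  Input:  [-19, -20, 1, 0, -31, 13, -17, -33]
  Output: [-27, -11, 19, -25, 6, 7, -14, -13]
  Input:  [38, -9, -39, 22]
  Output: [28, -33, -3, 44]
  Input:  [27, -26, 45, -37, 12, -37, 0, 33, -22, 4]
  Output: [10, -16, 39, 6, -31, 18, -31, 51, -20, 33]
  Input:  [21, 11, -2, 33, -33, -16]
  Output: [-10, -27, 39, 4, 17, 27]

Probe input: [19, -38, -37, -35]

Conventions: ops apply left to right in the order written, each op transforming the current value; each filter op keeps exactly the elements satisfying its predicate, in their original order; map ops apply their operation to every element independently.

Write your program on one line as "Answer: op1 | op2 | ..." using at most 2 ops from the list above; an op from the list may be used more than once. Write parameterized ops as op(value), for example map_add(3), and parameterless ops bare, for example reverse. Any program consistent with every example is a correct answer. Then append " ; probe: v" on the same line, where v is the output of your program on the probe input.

reverse | map_add(6) ; probe: [-29, -31, -32, 25]

Check, running the answer program on each example:
  [-19, -20, 1, 0, -31, 13, -17, -33] -> [-33, -17, 13, -31, 0, 1, -20, -19] -> [-27, -11, 19, -25, 6, 7, -14, -13]
  [38, -9, -39, 22] -> [22, -39, -9, 38] -> [28, -33, -3, 44]
  [27, -26, 45, -37, 12, -37, 0, 33, -22, 4] -> [4, -22, 33, 0, -37, 12, -37, 45, -26, 27] -> [10, -16, 39, 6, -31, 18, -31, 51, -20, 33]
  [21, 11, -2, 33, -33, -16] -> [-16, -33, 33, -2, 11, 21] -> [-10, -27, 39, 4, 17, 27]
  probe: [19, -38, -37, -35] -> [-35, -37, -38, 19] -> [-29, -31, -32, 25]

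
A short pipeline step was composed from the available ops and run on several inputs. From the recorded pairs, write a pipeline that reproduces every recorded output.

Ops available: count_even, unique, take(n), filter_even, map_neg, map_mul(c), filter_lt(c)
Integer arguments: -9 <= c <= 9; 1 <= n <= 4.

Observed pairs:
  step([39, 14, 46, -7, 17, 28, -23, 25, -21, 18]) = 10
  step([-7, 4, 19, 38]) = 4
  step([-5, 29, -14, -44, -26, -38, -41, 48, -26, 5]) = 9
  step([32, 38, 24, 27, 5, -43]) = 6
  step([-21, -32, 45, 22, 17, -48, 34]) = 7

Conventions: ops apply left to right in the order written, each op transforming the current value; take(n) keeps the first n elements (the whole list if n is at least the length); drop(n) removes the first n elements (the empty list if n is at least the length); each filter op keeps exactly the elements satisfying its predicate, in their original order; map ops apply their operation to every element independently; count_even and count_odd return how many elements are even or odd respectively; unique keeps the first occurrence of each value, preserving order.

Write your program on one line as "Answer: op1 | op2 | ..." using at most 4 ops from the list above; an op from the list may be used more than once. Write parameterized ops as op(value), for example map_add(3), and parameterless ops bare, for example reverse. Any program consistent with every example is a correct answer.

map_mul(-1) | map_mul(6) | unique | count_even

Check, running the answer program on each example:
  [39, 14, 46, -7, 17, 28, -23, 25, -21, 18] -> [-39, -14, -46, 7, -17, -28, 23, -25, 21, -18] -> [-234, -84, -276, 42, -102, -168, 138, -150, 126, -108] -> [-234, -84, -276, 42, -102, -168, 138, -150, 126, -108] -> 10
  [-7, 4, 19, 38] -> [7, -4, -19, -38] -> [42, -24, -114, -228] -> [42, -24, -114, -228] -> 4
  [-5, 29, -14, -44, -26, -38, -41, 48, -26, 5] -> [5, -29, 14, 44, 26, 38, 41, -48, 26, -5] -> [30, -174, 84, 264, 156, 228, 246, -288, 156, -30] -> [30, -174, 84, 264, 156, 228, 246, -288, -30] -> 9
  [32, 38, 24, 27, 5, -43] -> [-32, -38, -24, -27, -5, 43] -> [-192, -228, -144, -162, -30, 258] -> [-192, -228, -144, -162, -30, 258] -> 6
  [-21, -32, 45, 22, 17, -48, 34] -> [21, 32, -45, -22, -17, 48, -34] -> [126, 192, -270, -132, -102, 288, -204] -> [126, 192, -270, -132, -102, 288, -204] -> 7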